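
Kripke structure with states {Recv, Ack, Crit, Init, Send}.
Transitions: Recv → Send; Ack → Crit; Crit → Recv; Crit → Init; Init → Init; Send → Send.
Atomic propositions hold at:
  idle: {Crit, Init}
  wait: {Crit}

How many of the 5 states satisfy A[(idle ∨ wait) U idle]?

2

Sat(idle ∨ wait) = {Crit, Init}
A[(idle ∨ wait) U idle]: least fixpoint, start Z0 = Sat(idle) = {Crit, Init}, add states in Sat(idle ∨ wait) with every successor in Z. Already a fixed point.
Sat(A[(idle ∨ wait) U idle]) = {Crit, Init}
|Sat(A[(idle ∨ wait) U idle])| = |{Crit, Init}| = 2.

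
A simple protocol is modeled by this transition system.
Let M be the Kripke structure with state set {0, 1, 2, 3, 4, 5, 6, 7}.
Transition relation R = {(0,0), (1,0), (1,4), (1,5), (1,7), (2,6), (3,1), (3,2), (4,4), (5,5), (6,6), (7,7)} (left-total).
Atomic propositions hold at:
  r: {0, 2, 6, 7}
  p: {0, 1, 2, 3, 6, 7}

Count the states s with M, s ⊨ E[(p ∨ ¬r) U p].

Sat(¬r) = {1, 3, 4, 5}
Sat(p ∨ ¬r) = {0, 1, 2, 3, 4, 5, 6, 7}
E[(p ∨ ¬r) U p]: least fixpoint, start Z0 = Sat(p) = {0, 1, 2, 3, 6, 7}, add states in Sat(p ∨ ¬r) with some successor in Z. Already a fixed point.
Sat(E[(p ∨ ¬r) U p]) = {0, 1, 2, 3, 6, 7}
|Sat(E[(p ∨ ¬r) U p])| = |{0, 1, 2, 3, 6, 7}| = 6.

6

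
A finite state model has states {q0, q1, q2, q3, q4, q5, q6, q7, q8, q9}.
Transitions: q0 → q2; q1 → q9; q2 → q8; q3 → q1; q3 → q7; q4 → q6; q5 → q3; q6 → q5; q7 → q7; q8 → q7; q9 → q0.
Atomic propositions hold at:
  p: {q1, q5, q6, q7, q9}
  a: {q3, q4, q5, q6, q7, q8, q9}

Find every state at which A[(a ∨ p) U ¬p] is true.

{q0, q1, q2, q3, q4, q5, q6, q8, q9}

Sat(a ∨ p) = {q1, q3, q4, q5, q6, q7, q8, q9}
Sat(¬p) = {q0, q2, q3, q4, q8}
A[(a ∨ p) U ¬p]: least fixpoint, start Z0 = Sat(¬p) = {q0, q2, q3, q4, q8}, add states in Sat(a ∨ p) with every successor in Z. Z1 = {q0, q2, q3, q4, q5, q8, q9}; Z2 = {q0, q1, q2, q3, q4, q5, q6, q8, q9}; fixed.
Sat(A[(a ∨ p) U ¬p]) = {q0, q1, q2, q3, q4, q5, q6, q8, q9}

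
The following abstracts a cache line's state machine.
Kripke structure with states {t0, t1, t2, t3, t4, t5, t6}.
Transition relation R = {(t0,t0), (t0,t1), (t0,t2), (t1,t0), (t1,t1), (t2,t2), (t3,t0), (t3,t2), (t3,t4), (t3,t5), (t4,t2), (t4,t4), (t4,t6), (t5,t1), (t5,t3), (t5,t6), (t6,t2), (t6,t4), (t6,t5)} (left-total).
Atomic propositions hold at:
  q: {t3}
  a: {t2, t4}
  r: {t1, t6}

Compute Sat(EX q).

{t5}

Sat(EX q) = {s : some successor in {t3}} = {t5}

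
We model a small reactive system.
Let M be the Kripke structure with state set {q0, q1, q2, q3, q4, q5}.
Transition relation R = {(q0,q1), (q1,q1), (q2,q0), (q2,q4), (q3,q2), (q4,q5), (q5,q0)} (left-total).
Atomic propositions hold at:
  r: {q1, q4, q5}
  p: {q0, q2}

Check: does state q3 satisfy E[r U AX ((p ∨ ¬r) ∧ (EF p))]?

Yes

Sat(¬r) = {q0, q2, q3}
Sat(p ∨ ¬r) = {q0, q2, q3}
EF p: least fixpoint, start Z0 = {q0, q2}, add states with some successor in Z. Z1 = {q0, q2, q3, q5}; Z2 = {q0, q2, q3, q4, q5}; fixed.
Sat(EF p) = {q0, q2, q3, q4, q5}
Sat((p ∨ ¬r) ∧ (EF p)) = {q0, q2, q3}
Sat(AX ((p ∨ ¬r) ∧ (EF p))) = {s : every successor in {q0, q2, q3}} = {q3, q5}
E[r U AX ((p ∨ ¬r) ∧ (EF p))]: least fixpoint, start Z0 = Sat(AX ((p ∨ ¬r) ∧ (EF p))) = {q3, q5}, add states in Sat(r) with some successor in Z. Z1 = {q3, q4, q5}; fixed.
Sat(E[r U AX ((p ∨ ¬r) ∧ (EF p))]) = {q3, q4, q5}
q3 ∈ Sat(E[r U AX ((p ∨ ¬r) ∧ (EF p))]) = {q3, q4, q5}, so the formula holds at q3.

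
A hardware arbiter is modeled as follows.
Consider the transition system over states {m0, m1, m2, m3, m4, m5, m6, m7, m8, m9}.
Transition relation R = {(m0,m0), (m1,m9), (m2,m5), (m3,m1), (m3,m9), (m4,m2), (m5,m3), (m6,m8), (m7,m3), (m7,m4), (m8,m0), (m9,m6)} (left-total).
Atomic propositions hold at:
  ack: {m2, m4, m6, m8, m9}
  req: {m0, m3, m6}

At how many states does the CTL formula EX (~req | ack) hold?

7

Sat(~req) = {m1, m2, m4, m5, m7, m8, m9}
Sat(~req | ack) = {m1, m2, m4, m5, m6, m7, m8, m9}
Sat(EX (~req | ack)) = {s : some successor in {m1, m2, m4, m5, m6, m7, m8, m9}} = {m1, m2, m3, m4, m6, m7, m9}
|Sat(EX (~req | ack))| = |{m1, m2, m3, m4, m6, m7, m9}| = 7.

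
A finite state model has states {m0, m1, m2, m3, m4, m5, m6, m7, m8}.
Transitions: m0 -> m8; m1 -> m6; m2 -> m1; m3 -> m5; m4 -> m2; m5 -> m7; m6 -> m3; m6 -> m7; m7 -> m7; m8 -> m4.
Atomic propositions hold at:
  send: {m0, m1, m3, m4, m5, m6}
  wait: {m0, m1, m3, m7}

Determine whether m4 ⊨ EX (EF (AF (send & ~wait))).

Sat(~wait) = {m2, m4, m5, m6, m8}
Sat(send & ~wait) = {m4, m5, m6}
AF (send & ~wait): least fixpoint, start Z0 = {m4, m5, m6}, add states with every successor in Z. Z1 = {m1, m3, m4, m5, m6, m8}; Z2 = {m0, m1, m2, m3, m4, m5, m6, m8}; fixed.
Sat(AF (send & ~wait)) = {m0, m1, m2, m3, m4, m5, m6, m8}
EF (AF (send & ~wait)): least fixpoint, start Z0 = {m0, m1, m2, m3, m4, m5, m6, m8}, add states with some successor in Z. Already a fixed point.
Sat(EF (AF (send & ~wait))) = {m0, m1, m2, m3, m4, m5, m6, m8}
Sat(EX (EF (AF (send & ~wait)))) = {s : some successor in {m0, m1, m2, m3, m4, m5, m6, m8}} = {m0, m1, m2, m3, m4, m6, m8}
m4 ∈ Sat(EX (EF (AF (send & ~wait)))) = {m0, m1, m2, m3, m4, m6, m8}, so the formula holds at m4.

Yes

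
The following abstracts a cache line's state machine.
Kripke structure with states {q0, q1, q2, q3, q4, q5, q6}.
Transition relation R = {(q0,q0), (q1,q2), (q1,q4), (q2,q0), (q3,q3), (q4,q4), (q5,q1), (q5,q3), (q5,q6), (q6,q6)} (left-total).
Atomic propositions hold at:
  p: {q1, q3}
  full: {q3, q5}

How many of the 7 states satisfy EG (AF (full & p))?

Sat(full & p) = {q3}
AF (full & p): least fixpoint, start Z0 = {q3}, add states with every successor in Z. Already a fixed point.
Sat(AF (full & p)) = {q3}
EG (AF (full & p)): greatest fixpoint, start Z0 = {q3}, keep only states in Sat with some successor in Z. Already a fixed point.
Sat(EG (AF (full & p))) = {q3}
|Sat(EG (AF (full & p)))| = |{q3}| = 1.

1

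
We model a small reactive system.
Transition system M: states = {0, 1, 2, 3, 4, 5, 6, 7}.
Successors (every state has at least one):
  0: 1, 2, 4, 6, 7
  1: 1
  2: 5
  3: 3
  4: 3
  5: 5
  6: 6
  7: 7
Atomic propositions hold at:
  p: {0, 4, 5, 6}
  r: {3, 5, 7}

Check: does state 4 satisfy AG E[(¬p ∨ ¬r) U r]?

Sat(¬p) = {1, 2, 3, 7}
Sat(¬r) = {0, 1, 2, 4, 6}
Sat(¬p ∨ ¬r) = {0, 1, 2, 3, 4, 6, 7}
E[(¬p ∨ ¬r) U r]: least fixpoint, start Z0 = Sat(r) = {3, 5, 7}, add states in Sat(¬p ∨ ¬r) with some successor in Z. Z1 = {0, 2, 3, 4, 5, 7}; fixed.
Sat(E[(¬p ∨ ¬r) U r]) = {0, 2, 3, 4, 5, 7}
AG E[(¬p ∨ ¬r) U r]: greatest fixpoint, start Z0 = {0, 2, 3, 4, 5, 7}, keep only states in Sat with every successor in Z. Z1 = {2, 3, 4, 5, 7}; fixed.
Sat(AG E[(¬p ∨ ¬r) U r]) = {2, 3, 4, 5, 7}
4 ∈ Sat(AG E[(¬p ∨ ¬r) U r]) = {2, 3, 4, 5, 7}, so the formula holds at 4.

Yes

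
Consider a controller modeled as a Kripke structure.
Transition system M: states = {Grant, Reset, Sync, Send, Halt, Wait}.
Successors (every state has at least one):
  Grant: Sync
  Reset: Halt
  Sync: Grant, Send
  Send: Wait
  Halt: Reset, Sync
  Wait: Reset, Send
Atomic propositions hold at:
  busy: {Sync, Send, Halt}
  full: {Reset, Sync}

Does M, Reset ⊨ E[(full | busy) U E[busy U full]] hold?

Sat(full | busy) = {Reset, Sync, Send, Halt}
E[busy U full]: least fixpoint, start Z0 = Sat(full) = {Reset, Sync}, add states in Sat(busy) with some successor in Z. Z1 = {Reset, Sync, Halt}; fixed.
Sat(E[busy U full]) = {Reset, Sync, Halt}
E[(full | busy) U E[busy U full]]: least fixpoint, start Z0 = Sat(E[busy U full]) = {Reset, Sync, Halt}, add states in Sat(full | busy) with some successor in Z. Already a fixed point.
Sat(E[(full | busy) U E[busy U full]]) = {Reset, Sync, Halt}
Reset ∈ Sat(E[(full | busy) U E[busy U full]]) = {Reset, Sync, Halt}, so the formula holds at Reset.

Yes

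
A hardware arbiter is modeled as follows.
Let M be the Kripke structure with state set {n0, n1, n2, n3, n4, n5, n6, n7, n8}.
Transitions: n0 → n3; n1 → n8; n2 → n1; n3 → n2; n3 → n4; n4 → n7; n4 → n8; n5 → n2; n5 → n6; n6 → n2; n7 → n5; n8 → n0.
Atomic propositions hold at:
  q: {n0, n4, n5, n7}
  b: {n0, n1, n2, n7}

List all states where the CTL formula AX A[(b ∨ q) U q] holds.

{n7, n8}

Sat(b ∨ q) = {n0, n1, n2, n4, n5, n7}
A[(b ∨ q) U q]: least fixpoint, start Z0 = Sat(q) = {n0, n4, n5, n7}, add states in Sat(b ∨ q) with every successor in Z. Already a fixed point.
Sat(A[(b ∨ q) U q]) = {n0, n4, n5, n7}
Sat(AX A[(b ∨ q) U q]) = {s : every successor in {n0, n4, n5, n7}} = {n7, n8}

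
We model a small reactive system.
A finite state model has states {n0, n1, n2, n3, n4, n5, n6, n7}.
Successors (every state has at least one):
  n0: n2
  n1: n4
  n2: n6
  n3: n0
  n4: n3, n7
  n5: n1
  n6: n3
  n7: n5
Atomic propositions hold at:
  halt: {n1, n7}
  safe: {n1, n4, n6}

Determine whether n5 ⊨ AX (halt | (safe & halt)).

Yes

Sat(safe & halt) = {n1}
Sat(halt | (safe & halt)) = {n1, n7}
Sat(AX (halt | (safe & halt))) = {s : every successor in {n1, n7}} = {n5}
n5 ∈ Sat(AX (halt | (safe & halt))) = {n5}, so the formula holds at n5.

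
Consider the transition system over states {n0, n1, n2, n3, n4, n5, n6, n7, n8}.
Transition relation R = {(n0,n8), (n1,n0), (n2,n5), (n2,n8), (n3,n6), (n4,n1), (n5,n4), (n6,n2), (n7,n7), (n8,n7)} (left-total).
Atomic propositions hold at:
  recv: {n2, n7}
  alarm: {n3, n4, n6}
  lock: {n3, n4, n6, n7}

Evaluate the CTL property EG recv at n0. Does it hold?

No

EG recv: greatest fixpoint, start Z0 = {n2, n7}, keep only states in Sat with some successor in Z. Z1 = {n7}; fixed.
Sat(EG recv) = {n7}
n0 ∉ Sat(EG recv) = {n7}, so the formula does not hold at n0.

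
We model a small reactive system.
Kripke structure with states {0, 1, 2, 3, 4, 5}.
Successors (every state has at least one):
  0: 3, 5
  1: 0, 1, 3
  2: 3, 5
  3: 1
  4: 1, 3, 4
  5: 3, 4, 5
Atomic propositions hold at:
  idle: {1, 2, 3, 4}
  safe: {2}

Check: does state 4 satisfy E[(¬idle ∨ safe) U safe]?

Sat(¬idle) = {0, 5}
Sat(¬idle ∨ safe) = {0, 2, 5}
E[(¬idle ∨ safe) U safe]: least fixpoint, start Z0 = Sat(safe) = {2}, add states in Sat(¬idle ∨ safe) with some successor in Z. Already a fixed point.
Sat(E[(¬idle ∨ safe) U safe]) = {2}
4 ∉ Sat(E[(¬idle ∨ safe) U safe]) = {2}, so the formula does not hold at 4.

No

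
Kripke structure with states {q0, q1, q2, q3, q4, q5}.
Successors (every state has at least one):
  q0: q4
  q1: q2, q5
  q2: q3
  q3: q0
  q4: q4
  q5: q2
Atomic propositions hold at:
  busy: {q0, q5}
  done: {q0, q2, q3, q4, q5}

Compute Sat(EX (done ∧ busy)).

{q1, q3}

Sat(done ∧ busy) = {q0, q5}
Sat(EX (done ∧ busy)) = {s : some successor in {q0, q5}} = {q1, q3}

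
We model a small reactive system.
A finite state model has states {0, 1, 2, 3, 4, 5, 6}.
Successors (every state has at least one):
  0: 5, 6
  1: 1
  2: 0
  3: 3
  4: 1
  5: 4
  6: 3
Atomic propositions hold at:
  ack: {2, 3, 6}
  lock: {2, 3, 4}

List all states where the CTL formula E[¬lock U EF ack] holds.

{0, 2, 3, 6}

Sat(¬lock) = {0, 1, 5, 6}
EF ack: least fixpoint, start Z0 = {2, 3, 6}, add states with some successor in Z. Z1 = {0, 2, 3, 6}; fixed.
Sat(EF ack) = {0, 2, 3, 6}
E[¬lock U EF ack]: least fixpoint, start Z0 = Sat(EF ack) = {0, 2, 3, 6}, add states in Sat(¬lock) with some successor in Z. Already a fixed point.
Sat(E[¬lock U EF ack]) = {0, 2, 3, 6}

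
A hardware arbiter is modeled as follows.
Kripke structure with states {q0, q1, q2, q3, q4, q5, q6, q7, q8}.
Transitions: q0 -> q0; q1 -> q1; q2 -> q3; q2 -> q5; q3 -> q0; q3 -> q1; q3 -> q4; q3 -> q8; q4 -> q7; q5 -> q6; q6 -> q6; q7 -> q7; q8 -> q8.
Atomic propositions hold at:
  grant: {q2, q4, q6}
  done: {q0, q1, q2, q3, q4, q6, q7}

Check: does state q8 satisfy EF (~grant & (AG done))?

No

Sat(~grant) = {q0, q1, q3, q5, q7, q8}
AG done: greatest fixpoint, start Z0 = {q0, q1, q2, q3, q4, q6, q7}, keep only states in Sat with every successor in Z. Z1 = {q0, q1, q4, q6, q7}; fixed.
Sat(AG done) = {q0, q1, q4, q6, q7}
Sat(~grant & (AG done)) = {q0, q1, q7}
EF (~grant & (AG done)): least fixpoint, start Z0 = {q0, q1, q7}, add states with some successor in Z. Z1 = {q0, q1, q3, q4, q7}; Z2 = {q0, q1, q2, q3, q4, q7}; fixed.
Sat(EF (~grant & (AG done))) = {q0, q1, q2, q3, q4, q7}
q8 ∉ Sat(EF (~grant & (AG done))) = {q0, q1, q2, q3, q4, q7}, so the formula does not hold at q8.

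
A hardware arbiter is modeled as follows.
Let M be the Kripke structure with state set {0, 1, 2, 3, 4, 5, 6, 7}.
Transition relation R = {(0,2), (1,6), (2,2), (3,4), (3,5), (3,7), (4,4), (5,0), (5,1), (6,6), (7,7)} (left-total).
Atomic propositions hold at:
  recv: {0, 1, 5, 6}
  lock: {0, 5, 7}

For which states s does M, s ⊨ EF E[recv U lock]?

{0, 3, 5, 7}

E[recv U lock]: least fixpoint, start Z0 = Sat(lock) = {0, 5, 7}, add states in Sat(recv) with some successor in Z. Already a fixed point.
Sat(E[recv U lock]) = {0, 5, 7}
EF E[recv U lock]: least fixpoint, start Z0 = {0, 5, 7}, add states with some successor in Z. Z1 = {0, 3, 5, 7}; fixed.
Sat(EF E[recv U lock]) = {0, 3, 5, 7}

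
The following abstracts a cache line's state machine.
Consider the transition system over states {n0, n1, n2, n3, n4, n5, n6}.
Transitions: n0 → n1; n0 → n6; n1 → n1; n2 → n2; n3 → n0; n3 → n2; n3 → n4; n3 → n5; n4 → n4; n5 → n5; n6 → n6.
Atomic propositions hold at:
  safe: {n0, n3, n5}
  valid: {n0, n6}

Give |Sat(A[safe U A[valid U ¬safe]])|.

Sat(¬safe) = {n1, n2, n4, n6}
A[valid U ¬safe]: least fixpoint, start Z0 = Sat(¬safe) = {n1, n2, n4, n6}, add states in Sat(valid) with every successor in Z. Z1 = {n0, n1, n2, n4, n6}; fixed.
Sat(A[valid U ¬safe]) = {n0, n1, n2, n4, n6}
A[safe U A[valid U ¬safe]]: least fixpoint, start Z0 = Sat(A[valid U ¬safe]) = {n0, n1, n2, n4, n6}, add states in Sat(safe) with every successor in Z. Already a fixed point.
Sat(A[safe U A[valid U ¬safe]]) = {n0, n1, n2, n4, n6}
|Sat(A[safe U A[valid U ¬safe]])| = |{n0, n1, n2, n4, n6}| = 5.

5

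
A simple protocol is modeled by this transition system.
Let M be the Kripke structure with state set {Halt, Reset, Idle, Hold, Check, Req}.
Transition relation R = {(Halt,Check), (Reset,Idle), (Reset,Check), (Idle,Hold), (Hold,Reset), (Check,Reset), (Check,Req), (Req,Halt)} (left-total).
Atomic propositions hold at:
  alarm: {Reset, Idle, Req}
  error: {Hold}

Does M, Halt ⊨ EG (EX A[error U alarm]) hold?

A[error U alarm]: least fixpoint, start Z0 = Sat(alarm) = {Reset, Idle, Req}, add states in Sat(error) with every successor in Z. Z1 = {Reset, Idle, Hold, Req}; fixed.
Sat(A[error U alarm]) = {Reset, Idle, Hold, Req}
Sat(EX A[error U alarm]) = {s : some successor in {Reset, Idle, Hold, Req}} = {Reset, Idle, Hold, Check}
EG (EX A[error U alarm]): greatest fixpoint, start Z0 = {Reset, Idle, Hold, Check}, keep only states in Sat with some successor in Z. Already a fixed point.
Sat(EG (EX A[error U alarm])) = {Reset, Idle, Hold, Check}
Halt ∉ Sat(EG (EX A[error U alarm])) = {Reset, Idle, Hold, Check}, so the formula does not hold at Halt.

No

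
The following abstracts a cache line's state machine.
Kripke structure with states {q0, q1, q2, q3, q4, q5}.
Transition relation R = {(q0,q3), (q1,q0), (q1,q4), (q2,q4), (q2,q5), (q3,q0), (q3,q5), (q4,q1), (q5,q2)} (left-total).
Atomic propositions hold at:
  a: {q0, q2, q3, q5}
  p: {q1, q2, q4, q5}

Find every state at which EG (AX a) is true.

{q0, q3}

Sat(AX a) = {s : every successor in {q0, q2, q3, q5}} = {q0, q3, q5}
EG (AX a): greatest fixpoint, start Z0 = {q0, q3, q5}, keep only states in Sat with some successor in Z. Z1 = {q0, q3}; fixed.
Sat(EG (AX a)) = {q0, q3}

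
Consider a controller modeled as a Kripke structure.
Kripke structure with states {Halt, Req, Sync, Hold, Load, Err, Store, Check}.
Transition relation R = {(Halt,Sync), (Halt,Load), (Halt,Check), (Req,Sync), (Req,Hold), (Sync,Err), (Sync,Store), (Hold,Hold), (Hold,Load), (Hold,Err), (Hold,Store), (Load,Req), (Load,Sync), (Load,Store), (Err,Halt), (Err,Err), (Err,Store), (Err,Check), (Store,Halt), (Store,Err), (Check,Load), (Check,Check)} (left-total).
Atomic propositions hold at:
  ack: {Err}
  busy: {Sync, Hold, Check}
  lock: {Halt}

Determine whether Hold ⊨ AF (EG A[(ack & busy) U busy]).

Yes

Sat(ack & busy) = ∅
A[(ack & busy) U busy]: least fixpoint, start Z0 = Sat(busy) = {Sync, Hold, Check}, add states in Sat(ack & busy) with every successor in Z. Already a fixed point.
Sat(A[(ack & busy) U busy]) = {Sync, Hold, Check}
EG A[(ack & busy) U busy]: greatest fixpoint, start Z0 = {Sync, Hold, Check}, keep only states in Sat with some successor in Z. Z1 = {Hold, Check}; fixed.
Sat(EG A[(ack & busy) U busy]) = {Hold, Check}
AF (EG A[(ack & busy) U busy]): least fixpoint, start Z0 = {Hold, Check}, add states with every successor in Z. Already a fixed point.
Sat(AF (EG A[(ack & busy) U busy])) = {Hold, Check}
Hold ∈ Sat(AF (EG A[(ack & busy) U busy])) = {Hold, Check}, so the formula holds at Hold.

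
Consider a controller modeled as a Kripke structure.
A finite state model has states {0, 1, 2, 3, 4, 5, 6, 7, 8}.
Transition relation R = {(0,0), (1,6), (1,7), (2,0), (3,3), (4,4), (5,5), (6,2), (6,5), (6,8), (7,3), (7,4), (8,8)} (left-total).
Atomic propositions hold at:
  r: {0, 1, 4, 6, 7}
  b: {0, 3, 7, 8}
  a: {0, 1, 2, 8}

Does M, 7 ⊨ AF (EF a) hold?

No

EF a: least fixpoint, start Z0 = {0, 1, 2, 8}, add states with some successor in Z. Z1 = {0, 1, 2, 6, 8}; fixed.
Sat(EF a) = {0, 1, 2, 6, 8}
AF (EF a): least fixpoint, start Z0 = {0, 1, 2, 6, 8}, add states with every successor in Z. Already a fixed point.
Sat(AF (EF a)) = {0, 1, 2, 6, 8}
7 ∉ Sat(AF (EF a)) = {0, 1, 2, 6, 8}, so the formula does not hold at 7.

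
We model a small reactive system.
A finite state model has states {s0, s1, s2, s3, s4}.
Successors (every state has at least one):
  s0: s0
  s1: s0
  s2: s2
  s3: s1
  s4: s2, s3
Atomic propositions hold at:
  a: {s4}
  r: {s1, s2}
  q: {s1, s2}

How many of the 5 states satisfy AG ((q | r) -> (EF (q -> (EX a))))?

Sat(q | r) = {s1, s2}
Sat(EX a) = {s : some successor in {s4}} = ∅
Sat(q -> (EX a)) = {s0, s3, s4}
EF (q -> (EX a)): least fixpoint, start Z0 = {s0, s3, s4}, add states with some successor in Z. Z1 = {s0, s1, s3, s4}; fixed.
Sat(EF (q -> (EX a))) = {s0, s1, s3, s4}
Sat((q | r) -> (EF (q -> (EX a)))) = {s0, s1, s3, s4}
AG ((q | r) -> (EF (q -> (EX a)))): greatest fixpoint, start Z0 = {s0, s1, s3, s4}, keep only states in Sat with every successor in Z. Z1 = {s0, s1, s3}; fixed.
Sat(AG ((q | r) -> (EF (q -> (EX a))))) = {s0, s1, s3}
|Sat(AG ((q | r) -> (EF (q -> (EX a)))))| = |{s0, s1, s3}| = 3.

3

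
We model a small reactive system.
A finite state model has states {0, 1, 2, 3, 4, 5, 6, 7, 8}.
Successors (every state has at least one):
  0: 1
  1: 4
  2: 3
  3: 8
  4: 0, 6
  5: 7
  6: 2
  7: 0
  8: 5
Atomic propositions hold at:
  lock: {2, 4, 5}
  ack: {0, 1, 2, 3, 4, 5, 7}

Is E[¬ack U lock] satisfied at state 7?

No

Sat(¬ack) = {6, 8}
E[¬ack U lock]: least fixpoint, start Z0 = Sat(lock) = {2, 4, 5}, add states in Sat(¬ack) with some successor in Z. Z1 = {2, 4, 5, 6, 8}; fixed.
Sat(E[¬ack U lock]) = {2, 4, 5, 6, 8}
7 ∉ Sat(E[¬ack U lock]) = {2, 4, 5, 6, 8}, so the formula does not hold at 7.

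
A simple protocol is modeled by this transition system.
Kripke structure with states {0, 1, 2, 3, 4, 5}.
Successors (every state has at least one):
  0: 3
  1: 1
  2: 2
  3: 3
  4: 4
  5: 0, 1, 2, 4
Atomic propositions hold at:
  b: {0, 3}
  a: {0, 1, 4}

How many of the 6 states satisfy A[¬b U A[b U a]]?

Sat(¬b) = {1, 2, 4, 5}
A[b U a]: least fixpoint, start Z0 = Sat(a) = {0, 1, 4}, add states in Sat(b) with every successor in Z. Already a fixed point.
Sat(A[b U a]) = {0, 1, 4}
A[¬b U A[b U a]]: least fixpoint, start Z0 = Sat(A[b U a]) = {0, 1, 4}, add states in Sat(¬b) with every successor in Z. Already a fixed point.
Sat(A[¬b U A[b U a]]) = {0, 1, 4}
|Sat(A[¬b U A[b U a]])| = |{0, 1, 4}| = 3.

3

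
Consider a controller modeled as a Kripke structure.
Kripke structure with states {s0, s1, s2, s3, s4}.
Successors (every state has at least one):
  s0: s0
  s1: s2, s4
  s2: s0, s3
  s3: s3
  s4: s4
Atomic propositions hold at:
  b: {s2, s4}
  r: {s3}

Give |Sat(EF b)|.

3

EF b: least fixpoint, start Z0 = {s2, s4}, add states with some successor in Z. Z1 = {s1, s2, s4}; fixed.
Sat(EF b) = {s1, s2, s4}
|Sat(EF b)| = |{s1, s2, s4}| = 3.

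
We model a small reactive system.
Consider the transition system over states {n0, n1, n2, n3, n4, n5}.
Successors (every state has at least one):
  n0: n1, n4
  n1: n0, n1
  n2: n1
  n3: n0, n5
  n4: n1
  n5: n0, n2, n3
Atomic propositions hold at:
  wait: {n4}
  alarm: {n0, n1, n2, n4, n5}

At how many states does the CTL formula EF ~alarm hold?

2

Sat(~alarm) = {n3}
EF ~alarm: least fixpoint, start Z0 = {n3}, add states with some successor in Z. Z1 = {n3, n5}; fixed.
Sat(EF ~alarm) = {n3, n5}
|Sat(EF ~alarm)| = |{n3, n5}| = 2.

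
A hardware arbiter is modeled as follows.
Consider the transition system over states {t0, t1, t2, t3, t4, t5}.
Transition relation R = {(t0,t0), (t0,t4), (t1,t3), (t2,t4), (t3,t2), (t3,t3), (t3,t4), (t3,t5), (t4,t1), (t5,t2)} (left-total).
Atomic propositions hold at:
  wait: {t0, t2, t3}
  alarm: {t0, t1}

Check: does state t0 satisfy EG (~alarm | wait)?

Yes

Sat(~alarm) = {t2, t3, t4, t5}
Sat(~alarm | wait) = {t0, t2, t3, t4, t5}
EG (~alarm | wait): greatest fixpoint, start Z0 = {t0, t2, t3, t4, t5}, keep only states in Sat with some successor in Z. Z1 = {t0, t2, t3, t5}; Z2 = {t0, t3, t5}; Z3 = {t0, t3}; fixed.
Sat(EG (~alarm | wait)) = {t0, t3}
t0 ∈ Sat(EG (~alarm | wait)) = {t0, t3}, so the formula holds at t0.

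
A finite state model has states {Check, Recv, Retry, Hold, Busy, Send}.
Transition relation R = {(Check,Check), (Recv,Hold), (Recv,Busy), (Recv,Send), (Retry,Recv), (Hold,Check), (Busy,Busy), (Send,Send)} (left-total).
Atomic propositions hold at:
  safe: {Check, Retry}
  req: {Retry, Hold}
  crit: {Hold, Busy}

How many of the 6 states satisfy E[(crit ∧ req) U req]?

Sat(crit ∧ req) = {Hold}
E[(crit ∧ req) U req]: least fixpoint, start Z0 = Sat(req) = {Retry, Hold}, add states in Sat(crit ∧ req) with some successor in Z. Already a fixed point.
Sat(E[(crit ∧ req) U req]) = {Retry, Hold}
|Sat(E[(crit ∧ req) U req])| = |{Retry, Hold}| = 2.

2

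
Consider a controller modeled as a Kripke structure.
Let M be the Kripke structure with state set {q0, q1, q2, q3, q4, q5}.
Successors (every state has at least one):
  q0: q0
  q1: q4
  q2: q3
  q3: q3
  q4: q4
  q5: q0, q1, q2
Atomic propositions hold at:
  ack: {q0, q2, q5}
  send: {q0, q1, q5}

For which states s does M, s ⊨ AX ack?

Sat(AX ack) = {s : every successor in {q0, q2, q5}} = {q0}

{q0}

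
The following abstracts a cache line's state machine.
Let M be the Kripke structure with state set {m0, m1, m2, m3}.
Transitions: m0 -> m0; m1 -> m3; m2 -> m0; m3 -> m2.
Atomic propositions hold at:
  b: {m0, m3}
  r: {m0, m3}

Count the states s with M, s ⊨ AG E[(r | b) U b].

1

Sat(r | b) = {m0, m3}
E[(r | b) U b]: least fixpoint, start Z0 = Sat(b) = {m0, m3}, add states in Sat(r | b) with some successor in Z. Already a fixed point.
Sat(E[(r | b) U b]) = {m0, m3}
AG E[(r | b) U b]: greatest fixpoint, start Z0 = {m0, m3}, keep only states in Sat with every successor in Z. Z1 = {m0}; fixed.
Sat(AG E[(r | b) U b]) = {m0}
|Sat(AG E[(r | b) U b])| = |{m0}| = 1.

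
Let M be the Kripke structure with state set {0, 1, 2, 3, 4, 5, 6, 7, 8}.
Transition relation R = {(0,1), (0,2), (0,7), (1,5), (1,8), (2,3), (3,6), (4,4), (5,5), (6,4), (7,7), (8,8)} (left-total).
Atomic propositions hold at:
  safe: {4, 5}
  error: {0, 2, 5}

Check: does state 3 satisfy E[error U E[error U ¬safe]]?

Sat(¬safe) = {0, 1, 2, 3, 6, 7, 8}
E[error U ¬safe]: least fixpoint, start Z0 = Sat(¬safe) = {0, 1, 2, 3, 6, 7, 8}, add states in Sat(error) with some successor in Z. Already a fixed point.
Sat(E[error U ¬safe]) = {0, 1, 2, 3, 6, 7, 8}
E[error U E[error U ¬safe]]: least fixpoint, start Z0 = Sat(E[error U ¬safe]) = {0, 1, 2, 3, 6, 7, 8}, add states in Sat(error) with some successor in Z. Already a fixed point.
Sat(E[error U E[error U ¬safe]]) = {0, 1, 2, 3, 6, 7, 8}
3 ∈ Sat(E[error U E[error U ¬safe]]) = {0, 1, 2, 3, 6, 7, 8}, so the formula holds at 3.

Yes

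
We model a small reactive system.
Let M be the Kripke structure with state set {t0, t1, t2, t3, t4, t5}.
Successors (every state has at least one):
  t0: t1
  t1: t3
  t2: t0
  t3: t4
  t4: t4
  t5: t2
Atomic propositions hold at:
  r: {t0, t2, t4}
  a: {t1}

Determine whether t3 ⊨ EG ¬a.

Sat(¬a) = {t0, t2, t3, t4, t5}
EG ¬a: greatest fixpoint, start Z0 = {t0, t2, t3, t4, t5}, keep only states in Sat with some successor in Z. Z1 = {t2, t3, t4, t5}; Z2 = {t3, t4, t5}; Z3 = {t3, t4}; fixed.
Sat(EG ¬a) = {t3, t4}
t3 ∈ Sat(EG ¬a) = {t3, t4}, so the formula holds at t3.

Yes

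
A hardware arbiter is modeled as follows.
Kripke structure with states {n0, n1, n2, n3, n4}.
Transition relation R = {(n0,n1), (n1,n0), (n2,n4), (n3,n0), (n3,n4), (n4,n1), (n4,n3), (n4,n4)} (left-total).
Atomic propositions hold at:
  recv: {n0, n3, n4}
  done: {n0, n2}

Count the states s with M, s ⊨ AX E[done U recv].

E[done U recv]: least fixpoint, start Z0 = Sat(recv) = {n0, n3, n4}, add states in Sat(done) with some successor in Z. Z1 = {n0, n2, n3, n4}; fixed.
Sat(E[done U recv]) = {n0, n2, n3, n4}
Sat(AX E[done U recv]) = {s : every successor in {n0, n2, n3, n4}} = {n1, n2, n3}
|Sat(AX E[done U recv])| = |{n1, n2, n3}| = 3.

3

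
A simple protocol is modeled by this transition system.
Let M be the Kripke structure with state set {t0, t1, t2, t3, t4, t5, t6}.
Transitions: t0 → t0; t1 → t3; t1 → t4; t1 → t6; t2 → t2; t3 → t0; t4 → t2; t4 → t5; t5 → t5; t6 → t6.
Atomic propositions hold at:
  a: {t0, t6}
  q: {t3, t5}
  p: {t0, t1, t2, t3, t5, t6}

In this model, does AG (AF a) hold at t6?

Yes

AF a: least fixpoint, start Z0 = {t0, t6}, add states with every successor in Z. Z1 = {t0, t3, t6}; fixed.
Sat(AF a) = {t0, t3, t6}
AG (AF a): greatest fixpoint, start Z0 = {t0, t3, t6}, keep only states in Sat with every successor in Z. Already a fixed point.
Sat(AG (AF a)) = {t0, t3, t6}
t6 ∈ Sat(AG (AF a)) = {t0, t3, t6}, so the formula holds at t6.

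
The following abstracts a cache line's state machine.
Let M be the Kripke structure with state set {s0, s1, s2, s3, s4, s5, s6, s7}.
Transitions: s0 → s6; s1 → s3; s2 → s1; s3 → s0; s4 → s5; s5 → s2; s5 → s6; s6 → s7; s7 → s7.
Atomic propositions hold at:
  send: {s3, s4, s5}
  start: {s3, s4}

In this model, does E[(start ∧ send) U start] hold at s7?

Sat(start ∧ send) = {s3, s4}
E[(start ∧ send) U start]: least fixpoint, start Z0 = Sat(start) = {s3, s4}, add states in Sat(start ∧ send) with some successor in Z. Already a fixed point.
Sat(E[(start ∧ send) U start]) = {s3, s4}
s7 ∉ Sat(E[(start ∧ send) U start]) = {s3, s4}, so the formula does not hold at s7.

No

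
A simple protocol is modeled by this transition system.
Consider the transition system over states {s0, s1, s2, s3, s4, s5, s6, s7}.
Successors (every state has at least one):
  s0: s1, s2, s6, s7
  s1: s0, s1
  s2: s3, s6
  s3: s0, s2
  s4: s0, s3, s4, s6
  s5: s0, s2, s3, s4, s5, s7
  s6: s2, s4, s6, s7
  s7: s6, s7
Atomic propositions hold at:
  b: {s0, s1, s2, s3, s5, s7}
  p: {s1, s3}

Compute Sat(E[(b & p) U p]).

Sat(b & p) = {s1, s3}
E[(b & p) U p]: least fixpoint, start Z0 = Sat(p) = {s1, s3}, add states in Sat(b & p) with some successor in Z. Already a fixed point.
Sat(E[(b & p) U p]) = {s1, s3}

{s1, s3}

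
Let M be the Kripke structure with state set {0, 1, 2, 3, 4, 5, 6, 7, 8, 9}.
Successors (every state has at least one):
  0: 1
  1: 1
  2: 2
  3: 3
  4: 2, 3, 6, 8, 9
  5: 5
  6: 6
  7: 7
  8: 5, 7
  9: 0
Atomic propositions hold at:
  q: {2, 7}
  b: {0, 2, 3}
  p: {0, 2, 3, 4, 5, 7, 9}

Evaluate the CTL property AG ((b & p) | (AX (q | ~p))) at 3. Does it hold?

Sat(b & p) = {0, 2, 3}
Sat(~p) = {1, 6, 8}
Sat(q | ~p) = {1, 2, 6, 7, 8}
Sat(AX (q | ~p)) = {s : every successor in {1, 2, 6, 7, 8}} = {0, 1, 2, 6, 7}
Sat((b & p) | (AX (q | ~p))) = {0, 1, 2, 3, 6, 7}
AG ((b & p) | (AX (q | ~p))): greatest fixpoint, start Z0 = {0, 1, 2, 3, 6, 7}, keep only states in Sat with every successor in Z. Already a fixed point.
Sat(AG ((b & p) | (AX (q | ~p)))) = {0, 1, 2, 3, 6, 7}
3 ∈ Sat(AG ((b & p) | (AX (q | ~p)))) = {0, 1, 2, 3, 6, 7}, so the formula holds at 3.

Yes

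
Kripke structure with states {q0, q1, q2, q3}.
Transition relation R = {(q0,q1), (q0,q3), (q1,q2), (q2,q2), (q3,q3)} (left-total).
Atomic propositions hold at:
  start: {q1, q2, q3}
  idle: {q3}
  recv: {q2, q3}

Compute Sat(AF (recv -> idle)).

Sat(recv -> idle) = {q0, q1, q3}
AF (recv -> idle): least fixpoint, start Z0 = {q0, q1, q3}, add states with every successor in Z. Already a fixed point.
Sat(AF (recv -> idle)) = {q0, q1, q3}

{q0, q1, q3}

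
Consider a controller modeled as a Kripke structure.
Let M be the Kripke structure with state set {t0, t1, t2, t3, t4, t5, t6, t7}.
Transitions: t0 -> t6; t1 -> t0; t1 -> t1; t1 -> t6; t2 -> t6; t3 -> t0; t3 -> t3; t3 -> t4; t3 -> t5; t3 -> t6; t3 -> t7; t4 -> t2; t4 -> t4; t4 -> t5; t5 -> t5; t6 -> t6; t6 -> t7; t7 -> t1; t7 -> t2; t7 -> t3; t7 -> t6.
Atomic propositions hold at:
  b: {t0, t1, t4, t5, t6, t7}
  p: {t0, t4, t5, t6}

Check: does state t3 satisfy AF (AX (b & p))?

Sat(b & p) = {t0, t4, t5, t6}
Sat(AX (b & p)) = {s : every successor in {t0, t4, t5, t6}} = {t0, t2, t5}
AF (AX (b & p)): least fixpoint, start Z0 = {t0, t2, t5}, add states with every successor in Z. Already a fixed point.
Sat(AF (AX (b & p))) = {t0, t2, t5}
t3 ∉ Sat(AF (AX (b & p))) = {t0, t2, t5}, so the formula does not hold at t3.

No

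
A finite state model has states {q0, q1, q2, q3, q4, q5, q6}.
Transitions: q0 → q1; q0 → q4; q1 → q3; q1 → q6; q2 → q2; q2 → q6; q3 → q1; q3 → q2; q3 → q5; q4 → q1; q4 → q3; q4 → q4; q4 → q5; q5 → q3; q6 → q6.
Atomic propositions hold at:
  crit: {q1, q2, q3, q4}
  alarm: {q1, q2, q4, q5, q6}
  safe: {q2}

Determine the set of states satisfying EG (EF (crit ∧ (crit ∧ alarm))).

Sat(crit ∧ alarm) = {q1, q2, q4}
Sat(crit ∧ (crit ∧ alarm)) = {q1, q2, q4}
EF (crit ∧ (crit ∧ alarm)): least fixpoint, start Z0 = {q1, q2, q4}, add states with some successor in Z. Z1 = {q0, q1, q2, q3, q4}; Z2 = {q0, q1, q2, q3, q4, q5}; fixed.
Sat(EF (crit ∧ (crit ∧ alarm))) = {q0, q1, q2, q3, q4, q5}
EG (EF (crit ∧ (crit ∧ alarm))): greatest fixpoint, start Z0 = {q0, q1, q2, q3, q4, q5}, keep only states in Sat with some successor in Z. Already a fixed point.
Sat(EG (EF (crit ∧ (crit ∧ alarm)))) = {q0, q1, q2, q3, q4, q5}

{q0, q1, q2, q3, q4, q5}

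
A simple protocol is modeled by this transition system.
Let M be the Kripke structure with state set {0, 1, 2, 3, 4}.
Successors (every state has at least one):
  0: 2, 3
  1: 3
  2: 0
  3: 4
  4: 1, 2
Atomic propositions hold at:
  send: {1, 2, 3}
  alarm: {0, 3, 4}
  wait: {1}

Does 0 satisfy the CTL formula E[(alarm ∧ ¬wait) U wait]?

Yes

Sat(¬wait) = {0, 2, 3, 4}
Sat(alarm ∧ ¬wait) = {0, 3, 4}
E[(alarm ∧ ¬wait) U wait]: least fixpoint, start Z0 = Sat(wait) = {1}, add states in Sat(alarm ∧ ¬wait) with some successor in Z. Z1 = {1, 4}; Z2 = {1, 3, 4}; Z3 = {0, 1, 3, 4}; fixed.
Sat(E[(alarm ∧ ¬wait) U wait]) = {0, 1, 3, 4}
0 ∈ Sat(E[(alarm ∧ ¬wait) U wait]) = {0, 1, 3, 4}, so the formula holds at 0.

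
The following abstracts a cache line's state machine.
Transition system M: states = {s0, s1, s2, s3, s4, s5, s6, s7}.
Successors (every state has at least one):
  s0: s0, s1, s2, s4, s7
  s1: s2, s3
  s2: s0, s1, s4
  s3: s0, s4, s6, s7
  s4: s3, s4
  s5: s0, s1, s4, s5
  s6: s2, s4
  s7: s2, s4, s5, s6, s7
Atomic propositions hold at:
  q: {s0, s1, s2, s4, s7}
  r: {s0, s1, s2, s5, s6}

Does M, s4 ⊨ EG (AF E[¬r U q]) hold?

Yes

Sat(¬r) = {s3, s4, s7}
E[¬r U q]: least fixpoint, start Z0 = Sat(q) = {s0, s1, s2, s4, s7}, add states in Sat(¬r) with some successor in Z. Z1 = {s0, s1, s2, s3, s4, s7}; fixed.
Sat(E[¬r U q]) = {s0, s1, s2, s3, s4, s7}
AF E[¬r U q]: least fixpoint, start Z0 = {s0, s1, s2, s3, s4, s7}, add states with every successor in Z. Z1 = {s0, s1, s2, s3, s4, s6, s7}; fixed.
Sat(AF E[¬r U q]) = {s0, s1, s2, s3, s4, s6, s7}
EG (AF E[¬r U q]): greatest fixpoint, start Z0 = {s0, s1, s2, s3, s4, s6, s7}, keep only states in Sat with some successor in Z. Already a fixed point.
Sat(EG (AF E[¬r U q])) = {s0, s1, s2, s3, s4, s6, s7}
s4 ∈ Sat(EG (AF E[¬r U q])) = {s0, s1, s2, s3, s4, s6, s7}, so the formula holds at s4.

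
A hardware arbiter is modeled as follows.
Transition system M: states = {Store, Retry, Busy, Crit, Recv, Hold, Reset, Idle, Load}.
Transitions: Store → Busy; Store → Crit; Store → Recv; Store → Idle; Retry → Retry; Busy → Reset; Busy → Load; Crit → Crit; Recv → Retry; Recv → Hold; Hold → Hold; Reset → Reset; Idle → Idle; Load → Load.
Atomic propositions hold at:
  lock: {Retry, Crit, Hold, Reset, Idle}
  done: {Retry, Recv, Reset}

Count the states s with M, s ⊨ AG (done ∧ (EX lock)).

Sat(EX lock) = {s : some successor in {Retry, Crit, Hold, Reset, Idle}} = {Store, Retry, Busy, Crit, Recv, Hold, Reset, Idle}
Sat(done ∧ (EX lock)) = {Retry, Recv, Reset}
AG (done ∧ (EX lock)): greatest fixpoint, start Z0 = {Retry, Recv, Reset}, keep only states in Sat with every successor in Z. Z1 = {Retry, Reset}; fixed.
Sat(AG (done ∧ (EX lock))) = {Retry, Reset}
|Sat(AG (done ∧ (EX lock)))| = |{Retry, Reset}| = 2.

2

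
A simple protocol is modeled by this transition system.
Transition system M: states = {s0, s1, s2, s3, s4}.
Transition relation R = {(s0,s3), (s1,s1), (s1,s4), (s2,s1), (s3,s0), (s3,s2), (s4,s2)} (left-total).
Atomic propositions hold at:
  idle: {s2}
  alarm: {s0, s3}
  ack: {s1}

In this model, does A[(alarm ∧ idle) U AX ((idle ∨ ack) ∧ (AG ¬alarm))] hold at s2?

Yes

Sat(alarm ∧ idle) = ∅
Sat(idle ∨ ack) = {s1, s2}
Sat(¬alarm) = {s1, s2, s4}
AG ¬alarm: greatest fixpoint, start Z0 = {s1, s2, s4}, keep only states in Sat with every successor in Z. Already a fixed point.
Sat(AG ¬alarm) = {s1, s2, s4}
Sat((idle ∨ ack) ∧ (AG ¬alarm)) = {s1, s2}
Sat(AX ((idle ∨ ack) ∧ (AG ¬alarm))) = {s : every successor in {s1, s2}} = {s2, s4}
A[(alarm ∧ idle) U AX ((idle ∨ ack) ∧ (AG ¬alarm))]: least fixpoint, start Z0 = Sat(AX ((idle ∨ ack) ∧ (AG ¬alarm))) = {s2, s4}, add states in Sat(alarm ∧ idle) with every successor in Z. Already a fixed point.
Sat(A[(alarm ∧ idle) U AX ((idle ∨ ack) ∧ (AG ¬alarm))]) = {s2, s4}
s2 ∈ Sat(A[(alarm ∧ idle) U AX ((idle ∨ ack) ∧ (AG ¬alarm))]) = {s2, s4}, so the formula holds at s2.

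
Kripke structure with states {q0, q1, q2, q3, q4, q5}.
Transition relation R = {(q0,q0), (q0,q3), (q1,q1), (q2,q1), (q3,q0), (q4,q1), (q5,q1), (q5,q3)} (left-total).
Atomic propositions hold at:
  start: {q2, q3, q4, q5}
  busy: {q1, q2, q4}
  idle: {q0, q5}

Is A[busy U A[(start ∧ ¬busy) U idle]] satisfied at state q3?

Sat(¬busy) = {q0, q3, q5}
Sat(start ∧ ¬busy) = {q3, q5}
A[(start ∧ ¬busy) U idle]: least fixpoint, start Z0 = Sat(idle) = {q0, q5}, add states in Sat(start ∧ ¬busy) with every successor in Z. Z1 = {q0, q3, q5}; fixed.
Sat(A[(start ∧ ¬busy) U idle]) = {q0, q3, q5}
A[busy U A[(start ∧ ¬busy) U idle]]: least fixpoint, start Z0 = Sat(A[(start ∧ ¬busy) U idle]) = {q0, q3, q5}, add states in Sat(busy) with every successor in Z. Already a fixed point.
Sat(A[busy U A[(start ∧ ¬busy) U idle]]) = {q0, q3, q5}
q3 ∈ Sat(A[busy U A[(start ∧ ¬busy) U idle]]) = {q0, q3, q5}, so the formula holds at q3.

Yes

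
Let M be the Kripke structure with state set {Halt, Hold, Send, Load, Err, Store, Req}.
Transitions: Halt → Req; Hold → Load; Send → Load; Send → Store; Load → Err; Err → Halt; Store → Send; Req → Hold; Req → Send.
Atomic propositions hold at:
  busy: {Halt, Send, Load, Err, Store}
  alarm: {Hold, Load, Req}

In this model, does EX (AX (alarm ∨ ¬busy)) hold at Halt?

Sat(¬busy) = {Hold, Req}
Sat(alarm ∨ ¬busy) = {Hold, Load, Req}
Sat(AX (alarm ∨ ¬busy)) = {s : every successor in {Hold, Load, Req}} = {Halt, Hold}
Sat(EX (AX (alarm ∨ ¬busy))) = {s : some successor in {Halt, Hold}} = {Err, Req}
Halt ∉ Sat(EX (AX (alarm ∨ ¬busy))) = {Err, Req}, so the formula does not hold at Halt.

No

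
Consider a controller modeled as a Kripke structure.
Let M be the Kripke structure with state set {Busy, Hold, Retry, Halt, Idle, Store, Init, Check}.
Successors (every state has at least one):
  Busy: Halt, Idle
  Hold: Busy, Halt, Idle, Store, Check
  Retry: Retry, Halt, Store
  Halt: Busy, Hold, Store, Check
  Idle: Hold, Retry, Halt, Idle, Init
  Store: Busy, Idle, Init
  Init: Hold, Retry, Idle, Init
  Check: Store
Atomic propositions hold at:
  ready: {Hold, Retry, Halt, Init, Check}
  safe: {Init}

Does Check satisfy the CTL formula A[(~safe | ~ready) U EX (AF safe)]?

Yes

Sat(~safe) = {Busy, Hold, Retry, Halt, Idle, Store, Check}
Sat(~ready) = {Busy, Idle, Store}
Sat(~safe | ~ready) = {Busy, Hold, Retry, Halt, Idle, Store, Check}
AF safe: least fixpoint, start Z0 = {Init}, add states with every successor in Z. Already a fixed point.
Sat(AF safe) = {Init}
Sat(EX (AF safe)) = {s : some successor in {Init}} = {Idle, Store, Init}
A[(~safe | ~ready) U EX (AF safe)]: least fixpoint, start Z0 = Sat(EX (AF safe)) = {Idle, Store, Init}, add states in Sat(~safe | ~ready) with every successor in Z. Z1 = {Idle, Store, Init, Check}; fixed.
Sat(A[(~safe | ~ready) U EX (AF safe)]) = {Idle, Store, Init, Check}
Check ∈ Sat(A[(~safe | ~ready) U EX (AF safe)]) = {Idle, Store, Init, Check}, so the formula holds at Check.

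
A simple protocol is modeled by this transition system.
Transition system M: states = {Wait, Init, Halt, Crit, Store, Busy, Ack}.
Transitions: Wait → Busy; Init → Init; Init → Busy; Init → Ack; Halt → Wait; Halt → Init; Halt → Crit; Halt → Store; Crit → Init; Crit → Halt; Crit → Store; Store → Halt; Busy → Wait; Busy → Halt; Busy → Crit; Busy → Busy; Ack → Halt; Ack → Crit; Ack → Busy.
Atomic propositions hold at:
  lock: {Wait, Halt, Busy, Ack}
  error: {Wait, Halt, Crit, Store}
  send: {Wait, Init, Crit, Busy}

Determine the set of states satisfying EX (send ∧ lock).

{Wait, Init, Halt, Busy, Ack}

Sat(send ∧ lock) = {Wait, Busy}
Sat(EX (send ∧ lock)) = {s : some successor in {Wait, Busy}} = {Wait, Init, Halt, Busy, Ack}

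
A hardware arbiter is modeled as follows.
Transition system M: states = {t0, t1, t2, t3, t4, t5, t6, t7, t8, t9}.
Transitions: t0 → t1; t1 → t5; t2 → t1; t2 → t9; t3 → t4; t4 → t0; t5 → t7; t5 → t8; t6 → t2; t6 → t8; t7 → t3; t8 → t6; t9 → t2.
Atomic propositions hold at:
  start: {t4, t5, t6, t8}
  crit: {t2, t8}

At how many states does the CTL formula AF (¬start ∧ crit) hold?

2

Sat(¬start) = {t0, t1, t2, t3, t7, t9}
Sat(¬start ∧ crit) = {t2}
AF (¬start ∧ crit): least fixpoint, start Z0 = {t2}, add states with every successor in Z. Z1 = {t2, t9}; fixed.
Sat(AF (¬start ∧ crit)) = {t2, t9}
|Sat(AF (¬start ∧ crit))| = |{t2, t9}| = 2.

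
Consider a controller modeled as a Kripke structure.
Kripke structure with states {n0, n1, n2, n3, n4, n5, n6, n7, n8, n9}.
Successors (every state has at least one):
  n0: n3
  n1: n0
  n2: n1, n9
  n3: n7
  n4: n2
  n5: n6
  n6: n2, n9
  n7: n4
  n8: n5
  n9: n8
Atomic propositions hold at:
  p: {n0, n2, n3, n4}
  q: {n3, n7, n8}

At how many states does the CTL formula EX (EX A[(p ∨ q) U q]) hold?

Sat(p ∨ q) = {n0, n2, n3, n4, n7, n8}
A[(p ∨ q) U q]: least fixpoint, start Z0 = Sat(q) = {n3, n7, n8}, add states in Sat(p ∨ q) with every successor in Z. Z1 = {n0, n3, n7, n8}; fixed.
Sat(A[(p ∨ q) U q]) = {n0, n3, n7, n8}
Sat(EX A[(p ∨ q) U q]) = {s : some successor in {n0, n3, n7, n8}} = {n0, n1, n3, n9}
Sat(EX (EX A[(p ∨ q) U q])) = {s : some successor in {n0, n1, n3, n9}} = {n0, n1, n2, n6}
|Sat(EX (EX A[(p ∨ q) U q]))| = |{n0, n1, n2, n6}| = 4.

4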